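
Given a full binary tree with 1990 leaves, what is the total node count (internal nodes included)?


Leaf nodes (terminals): 1990
Internal nodes = n - 1 = 1990 - 1 = 1989
Total = leaves + internal = 1990 + 1989 = 3979

3979


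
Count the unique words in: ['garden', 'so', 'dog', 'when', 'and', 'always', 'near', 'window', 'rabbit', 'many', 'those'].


Listing all tokens and tracking unique types:
  Token 1: 'garden' -> NEW (unique so far: 1)
  Token 2: 'so' -> NEW (unique so far: 2)
  Token 3: 'dog' -> NEW (unique so far: 3)
  Token 4: 'when' -> NEW (unique so far: 4)
  Token 5: 'and' -> NEW (unique so far: 5)
  Token 6: 'always' -> NEW (unique so far: 6)
  Token 7: 'near' -> NEW (unique so far: 7)
  Token 8: 'window' -> NEW (unique so far: 8)
  Token 9: 'rabbit' -> NEW (unique so far: 9)
  Token 10: 'many' -> NEW (unique so far: 10)
  Token 11: 'those' -> NEW (unique so far: 11)
Unique types: ('always', 'and', 'dog', 'garden', 'many', 'near', 'rabbit', 'so', 'those', 'when', 'window')
Vocabulary size: 11

11


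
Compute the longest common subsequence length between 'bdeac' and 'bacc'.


DP table for LCS of 'bdeac' and 'bacc':
       b  a  c  c
    0  0  0  0  0
  b 0  1  1  1  1
  d 0  1  1  1  1
  e 0  1  1  1  1
  a 0  1  2  2  2
  c 0  1  2  3  3
LCS: 'bac'
LCS length = 3

3


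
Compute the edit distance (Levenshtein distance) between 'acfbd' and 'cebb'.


Building DP table for s1='acfbd' (len 5) and s2='cebb' (len 4):
       c  e  b  b
    0  1  2  3  4
  a 1  1  2  3  4
  c 2  1  2  3  4
  f 3  2  2  3  4
  b 4  3  3  2  3
  d 5  4  4  3  3
Edit distance = dp[5][4] = 3

3


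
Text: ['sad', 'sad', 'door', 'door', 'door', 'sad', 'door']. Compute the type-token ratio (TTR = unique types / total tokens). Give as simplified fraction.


Tokens: 7
Unique types: ('door', 'sad') = 2
TTR = 2/7
Already in lowest terms.

2/7


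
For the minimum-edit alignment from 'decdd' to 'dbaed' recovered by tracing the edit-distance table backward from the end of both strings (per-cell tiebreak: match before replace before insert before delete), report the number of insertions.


Edit distance = 3. Backtracking from cell (5, 5) with preference match > replace > insert > delete,
then listing the resulting alignment 'decdd' -> 'dbaed' left to right:
  Step 1: keep 'd'
  Step 2: replace e->b
  Step 3: replace c->a
  Step 4: replace d->e
  Step 5: keep 'd'
Total insertions: 0

0


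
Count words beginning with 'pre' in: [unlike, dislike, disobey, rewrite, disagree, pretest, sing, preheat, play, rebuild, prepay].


Checking each word for prefix 'pre':
  'unlike' -> no (count: 0)
  'dislike' -> no (count: 0)
  'disobey' -> no (count: 0)
  'rewrite' -> no (count: 0)
  'disagree' -> no (count: 0)
  'pretest' -> YES, starts with 'pre' (count: 1)
  'sing' -> no (count: 1)
  'preheat' -> YES, starts with 'pre' (count: 2)
  'play' -> no (count: 2)
  'rebuild' -> no (count: 2)
  'prepay' -> YES, starts with 'pre' (count: 3)
Total with prefix 'pre': 3

3


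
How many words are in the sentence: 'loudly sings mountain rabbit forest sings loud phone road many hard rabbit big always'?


Counting words by splitting on spaces:
  Word 1: 'loudly'
  Word 2: 'sings'
  Word 3: 'mountain'
  Word 4: 'rabbit'
  Word 5: 'forest'
  Word 6: 'sings'
  Word 7: 'loud'
  Word 8: 'phone'
  Word 9: 'road'
  Word 10: 'many'
  Word 11: 'hard'
  Word 12: 'rabbit'
  Word 13: 'big'
  Word 14: 'always'
Total words: 14

14


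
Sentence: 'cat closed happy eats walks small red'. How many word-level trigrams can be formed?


Word trigrams from [7] words:
  Trigram 1: (cat closed happy)
  Trigram 2: (closed happy eats)
  Trigram 3: (happy eats walks)
  Trigram 4: (eats walks small)
  Trigram 5: (walks small red)
Total word trigrams: 7 - 2 = 5

5


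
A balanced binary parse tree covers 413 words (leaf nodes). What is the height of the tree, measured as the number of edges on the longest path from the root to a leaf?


In a balanced binary tree with n leaves the deepest leaf is ceil(log2(n)) edges below the root.
log2(413) = 8.6900
ceil(8.6900) = 9
height (edges) = 9

9


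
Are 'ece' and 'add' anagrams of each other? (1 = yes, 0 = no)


Sort characters of 'ece': 'cee'
Sort characters of 'add': 'add'
Sorted forms differ -> they are NOT anagrams
Result: 0

0


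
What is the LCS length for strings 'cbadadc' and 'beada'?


DP table for LCS of 'cbadadc' and 'beada':
       b  e  a  d  a
    0  0  0  0  0  0
  c 0  0  0  0  0  0
  b 0  1  1  1  1  1
  a 0  1  1  2  2  2
  d 0  1  1  2  3  3
  a 0  1  1  2  3  4
  d 0  1  1  2  3  4
  c 0  1  1  2  3  4
LCS: 'bada'
LCS length = 4

4


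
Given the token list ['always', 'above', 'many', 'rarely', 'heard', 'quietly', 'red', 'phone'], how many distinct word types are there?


Listing all tokens and tracking unique types:
  Token 1: 'always' -> NEW (unique so far: 1)
  Token 2: 'above' -> NEW (unique so far: 2)
  Token 3: 'many' -> NEW (unique so far: 3)
  Token 4: 'rarely' -> NEW (unique so far: 4)
  Token 5: 'heard' -> NEW (unique so far: 5)
  Token 6: 'quietly' -> NEW (unique so far: 6)
  Token 7: 'red' -> NEW (unique so far: 7)
  Token 8: 'phone' -> NEW (unique so far: 8)
Unique types: ('above', 'always', 'heard', 'many', 'phone', 'quietly', 'rarely', 'red')
Vocabulary size: 8

8


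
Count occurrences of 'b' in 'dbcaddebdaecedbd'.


Scanning 'dbcaddebdaecedbd' for 'b':
  Position 1: 'b' -> MATCH (count: 1)
  Position 7: 'b' -> MATCH (count: 2)
  Position 14: 'b' -> MATCH (count: 3)
Total occurrences of 'b': 3

3


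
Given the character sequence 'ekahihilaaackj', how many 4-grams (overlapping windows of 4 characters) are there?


String 'ekahihilaaackj' has length L = 14.
Number of overlapping n-grams = L - n + 1
Substituting: 14 - 4 + 1 = 11

11


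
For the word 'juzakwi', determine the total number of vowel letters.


Scanning each character of 'juzakwi':
  Position 1: 'j' -> consonant (running count: 0)
  Position 2: 'u' -> vowel (running count: 1)
  Position 3: 'z' -> consonant (running count: 1)
  Position 4: 'a' -> vowel (running count: 2)
  Position 5: 'k' -> consonant (running count: 2)
  Position 6: 'w' -> consonant (running count: 2)
  Position 7: 'i' -> vowel (running count: 3)
Total vowels: 3

3


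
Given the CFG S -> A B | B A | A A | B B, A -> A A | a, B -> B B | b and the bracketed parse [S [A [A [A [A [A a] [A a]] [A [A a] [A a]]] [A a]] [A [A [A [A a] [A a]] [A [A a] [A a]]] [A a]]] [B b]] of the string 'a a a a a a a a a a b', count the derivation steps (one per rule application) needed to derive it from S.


Every bracketed nonterminal node [X ...] in the tree is produced by exactly one rule application.
Reading the tree off as a leftmost derivation:
  Step 1: S  =>  A B   (applied S -> A B)
  Step 2: A B  =>  A A B   (applied A -> A A)
  Step 3: A A B  =>  A A A B   (applied A -> A A)
  Step 4: A A A B  =>  A A A A B   (applied A -> A A)
  Step 5: A A A A B  =>  A A A A A B   (applied A -> A A)
  Step 6: A A A A A B  =>  a A A A A B   (applied A -> a)
  Step 7: a A A A A B  =>  a a A A A B   (applied A -> a)
  Step 8: a a A A A B  =>  a a A A A A B   (applied A -> A A)
  Step 9: a a A A A A B  =>  a a a A A A B   (applied A -> a)
  Step 10: a a a A A A B  =>  a a a a A A B   (applied A -> a)
  Step 11: a a a a A A B  =>  a a a a a A B   (applied A -> a)
  Step 12: a a a a a A B  =>  a a a a a A A B   (applied A -> A A)
  Step 13: a a a a a A A B  =>  a a a a a A A A B   (applied A -> A A)
  Step 14: a a a a a A A A B  =>  a a a a a A A A A B   (applied A -> A A)
  Step 15: a a a a a A A A A B  =>  a a a a a a A A A B   (applied A -> a)
  Step 16: a a a a a a A A A B  =>  a a a a a a a A A B   (applied A -> a)
  Step 17: a a a a a a a A A B  =>  a a a a a a a A A A B   (applied A -> A A)
  Step 18: a a a a a a a A A A B  =>  a a a a a a a a A A B   (applied A -> a)
  Step 19: a a a a a a a a A A B  =>  a a a a a a a a a A B   (applied A -> a)
  Step 20: a a a a a a a a a A B  =>  a a a a a a a a a a B   (applied A -> a)
  Step 21: a a a a a a a a a a B  =>  a a a a a a a a a a b   (applied B -> b)
Final yield: a a a a a a a a a a b
Total rewrite steps: 21

21


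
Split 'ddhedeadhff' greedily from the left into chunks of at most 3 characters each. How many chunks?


'ddhedeadhff' has 11 characters.
Chunking with max size 3:
  Chunk 1: 'ddh' (positions 0-2)
  Chunk 2: 'ede' (positions 3-5)
  Chunk 3: 'adh' (positions 6-8)
  Chunk 4: 'ff' (positions 9-10)
Total chunks: ceil(11 / 3) = 4

4


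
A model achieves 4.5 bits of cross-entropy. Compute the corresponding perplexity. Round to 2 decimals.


Perplexity formula: PP = 2^H
H = 4.5
PP = 2^4.5
Decompose: 2^4.5 = 2^4 * 2^0.5 = 2^4 * sqrt(2)
2^4 = 16, sqrt(2) ~ 1.4142136
PP ~ 16 * 1.4142136 = 22.6274176
Rounded to 2 decimals: 22.63

22.63


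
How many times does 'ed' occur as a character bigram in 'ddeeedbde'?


Scanning 'ddeeedbde' for bigram 'ed':
  Position 0: 'dd' -> no
  Position 1: 'de' -> no
  Position 2: 'ee' -> no
  Position 3: 'ee' -> no
  Position 4: 'ed' -> MATCH
  Position 5: 'db' -> no
  Position 6: 'bd' -> no
  Position 7: 'de' -> no
Total matches: 1

1


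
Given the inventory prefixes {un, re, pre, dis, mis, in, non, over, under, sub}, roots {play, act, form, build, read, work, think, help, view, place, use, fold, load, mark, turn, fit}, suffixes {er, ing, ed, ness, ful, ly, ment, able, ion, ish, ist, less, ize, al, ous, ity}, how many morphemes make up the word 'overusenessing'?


Segmenting 'overusenessing' against the inventory:
  'over' -> prefix (morpheme 1)
  'use' -> root (morpheme 2)
  'ness' -> suffix (morpheme 3)
  'ing' -> suffix (morpheme 4)
Total morphemes: 4

4


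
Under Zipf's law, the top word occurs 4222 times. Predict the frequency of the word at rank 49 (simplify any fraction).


Zipf's law: freq(rank) = f1 / rank
f1 = 4222, rank = 49
freq = 4222 / 49
GCD(4222, 49) = 1
Simplified: 4222/49

4222/49


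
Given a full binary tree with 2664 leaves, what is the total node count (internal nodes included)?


Leaf nodes (terminals): 2664
Internal nodes = n - 1 = 2664 - 1 = 2663
Total = leaves + internal = 2664 + 2663 = 5327

5327


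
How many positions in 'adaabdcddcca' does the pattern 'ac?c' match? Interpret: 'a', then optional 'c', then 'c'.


Pattern: ac?c means 'a', then optional 'c', then 'c'.
Scanning 'adaabdcddcca' position-by-position:
  Pos 0: window 'ada' -> no
  Pos 1: window 'daa' -> no
  Pos 2: window 'aab' -> no
  Pos 3: window 'abd' -> no
  Pos 4: window 'bdc' -> no
  Pos 5: window 'dcd' -> no
  Pos 6: window 'cdd' -> no
  Pos 7: window 'ddc' -> no
  Pos 8: window 'dcc' -> no
  Pos 9: window 'cca' -> no
  Pos 10: window 'ca' -> no
  Pos 11: window 'a' -> no
Total matches: 0

0


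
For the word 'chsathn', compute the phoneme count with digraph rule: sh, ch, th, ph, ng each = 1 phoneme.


Parsing 'chsathn' greedily, digraphs first:
  'ch' -> digraph (1 consonant phoneme) (phonemes so far: 1)
  's' -> consonant phoneme (phonemes so far: 2)
  'a' -> vowel phoneme (phonemes so far: 3)
  'th' -> digraph (1 consonant phoneme) (phonemes so far: 4)
  'n' -> consonant phoneme (phonemes so far: 5)
Total phonemes: 5

5


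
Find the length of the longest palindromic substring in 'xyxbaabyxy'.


Scanning 'xyxbaabyxy' for palindromic substrings.
Substring at positions 3-6: 'baab'.
Check: reverse('baab') = 'baab' -> palindrome confirmed.
Neighbouring characters ('x' / 'y') break symmetry, so it cannot extend further.
No longer palindromic substring exists; longest length = 4

4


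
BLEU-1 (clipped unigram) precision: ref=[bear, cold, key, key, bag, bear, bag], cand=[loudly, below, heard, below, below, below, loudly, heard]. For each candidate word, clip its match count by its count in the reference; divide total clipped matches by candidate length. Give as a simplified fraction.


Reference word counts: {'bag': 2, 'bear': 2, 'cold': 1, 'key': 2}
Checking each candidate word (with clipping):
  'loudly' -> not in reference -> no match (matches: 0)
  'below' -> not in reference -> no match (matches: 0)
  'heard' -> not in reference -> no match (matches: 0)
  'below' -> not in reference -> no match (matches: 0)
  'below' -> not in reference -> no match (matches: 0)
  'below' -> not in reference -> no match (matches: 0)
  'loudly' -> not in reference -> no match (matches: 0)
  'heard' -> not in reference -> no match (matches: 0)
Clipped matches: 0, Candidate length: 8
Precision = 0/8 = 0

0


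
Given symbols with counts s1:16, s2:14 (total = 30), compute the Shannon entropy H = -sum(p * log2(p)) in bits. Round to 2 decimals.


Computing entropy H = -sum(p_i * log2(p_i)):
  s1: p = 16/30 = 0.5333, -p*log2(p) = 0.4837
  s2: p = 14/30 = 0.4667, -p*log2(p) = 0.5131
H = sum of terms = 0.9968
Rounded to 2 decimals: 1.00

1.00


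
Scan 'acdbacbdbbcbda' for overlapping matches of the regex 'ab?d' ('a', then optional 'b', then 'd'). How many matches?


Pattern: ab?d means 'a', then optional 'b', then 'd'.
Scanning 'acdbacbdbbcbda' position-by-position:
  Pos 0: window 'acd' -> no
  Pos 1: window 'cdb' -> no
  Pos 2: window 'dba' -> no
  Pos 3: window 'bac' -> no
  Pos 4: window 'acb' -> no
  Pos 5: window 'cbd' -> no
  Pos 6: window 'bdb' -> no
  Pos 7: window 'dbb' -> no
  Pos 8: window 'bbc' -> no
  Pos 9: window 'bcb' -> no
  Pos 10: window 'cbd' -> no
  Pos 11: window 'bda' -> no
  Pos 12: window 'da' -> no
  Pos 13: window 'a' -> no
Total matches: 0

0


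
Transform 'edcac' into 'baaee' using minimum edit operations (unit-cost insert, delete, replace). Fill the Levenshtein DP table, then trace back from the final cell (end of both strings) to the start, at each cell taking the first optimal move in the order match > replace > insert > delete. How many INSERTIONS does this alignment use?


Edit distance = 5. Backtracking from cell (5, 5) with preference match > replace > insert > delete,
then listing the resulting alignment 'edcac' -> 'baaee' left to right:
  Step 1: replace e->b
  Step 2: replace d->a
  Step 3: replace c->a
  Step 4: replace a->e
  Step 5: replace c->e
Total insertions: 0

0


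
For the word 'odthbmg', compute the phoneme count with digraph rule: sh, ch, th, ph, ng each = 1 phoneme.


Parsing 'odthbmg' greedily, digraphs first:
  'o' -> vowel phoneme (phonemes so far: 1)
  'd' -> consonant phoneme (phonemes so far: 2)
  'th' -> digraph (1 consonant phoneme) (phonemes so far: 3)
  'b' -> consonant phoneme (phonemes so far: 4)
  'm' -> consonant phoneme (phonemes so far: 5)
  'g' -> consonant phoneme (phonemes so far: 6)
Total phonemes: 6

6


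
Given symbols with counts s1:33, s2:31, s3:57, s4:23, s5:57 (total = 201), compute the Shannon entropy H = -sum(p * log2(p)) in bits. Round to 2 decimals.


Computing entropy H = -sum(p_i * log2(p_i)):
  s1: p = 33/201 = 0.1642, -p*log2(p) = 0.4280
  s2: p = 31/201 = 0.1542, -p*log2(p) = 0.4159
  s3: p = 57/201 = 0.2836, -p*log2(p) = 0.5156
  s4: p = 23/201 = 0.1144, -p*log2(p) = 0.3579
  s5: p = 57/201 = 0.2836, -p*log2(p) = 0.5156
H = sum of terms = 2.2330
Rounded to 2 decimals: 2.23

2.23


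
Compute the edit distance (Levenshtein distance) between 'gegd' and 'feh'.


Building DP table for s1='gegd' (len 4) and s2='feh' (len 3):
       f  e  h
    0  1  2  3
  g 1  1  2  3
  e 2  2  1  2
  g 3  3  2  2
  d 4  4  3  3
Edit distance = dp[4][3] = 3

3


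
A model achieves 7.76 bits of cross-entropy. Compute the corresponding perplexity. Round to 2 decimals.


Perplexity formula: PP = 2^H
H = 7.76
PP = 2^7.76
Decompose: 2^7.76 = 2^7 * 2^0.76
2^7 = 128, 2^0.76 ~ 1.6934906
PP ~ 128 * 1.6934906 = 216.7667968
Rounded to 2 decimals: 216.77

216.77


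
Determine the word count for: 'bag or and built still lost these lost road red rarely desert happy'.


Counting words by splitting on spaces:
  Word 1: 'bag'
  Word 2: 'or'
  Word 3: 'and'
  Word 4: 'built'
  Word 5: 'still'
  Word 6: 'lost'
  Word 7: 'these'
  Word 8: 'lost'
  Word 9: 'road'
  Word 10: 'red'
  Word 11: 'rarely'
  Word 12: 'desert'
  Word 13: 'happy'
Total words: 13

13


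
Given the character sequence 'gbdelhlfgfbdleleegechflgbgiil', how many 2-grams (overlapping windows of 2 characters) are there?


String 'gbdelhlfgfbdleleegechflgbgiil' has length L = 29.
Number of overlapping n-grams = L - n + 1
Substituting: 29 - 2 + 1 = 28

28


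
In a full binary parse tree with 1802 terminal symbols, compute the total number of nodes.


Leaf nodes (terminals): 1802
Internal nodes = n - 1 = 1802 - 1 = 1801
Total = leaves + internal = 1802 + 1801 = 3603

3603


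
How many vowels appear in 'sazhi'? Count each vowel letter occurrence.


Scanning each character of 'sazhi':
  Position 1: 's' -> consonant (running count: 0)
  Position 2: 'a' -> vowel (running count: 1)
  Position 3: 'z' -> consonant (running count: 1)
  Position 4: 'h' -> consonant (running count: 1)
  Position 5: 'i' -> vowel (running count: 2)
Total vowels: 2

2


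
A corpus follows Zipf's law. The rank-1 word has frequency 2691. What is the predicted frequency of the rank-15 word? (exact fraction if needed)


Zipf's law: freq(rank) = f1 / rank
f1 = 2691, rank = 15
freq = 2691 / 15
GCD(2691, 15) = 3
Simplified: 897/5

897/5


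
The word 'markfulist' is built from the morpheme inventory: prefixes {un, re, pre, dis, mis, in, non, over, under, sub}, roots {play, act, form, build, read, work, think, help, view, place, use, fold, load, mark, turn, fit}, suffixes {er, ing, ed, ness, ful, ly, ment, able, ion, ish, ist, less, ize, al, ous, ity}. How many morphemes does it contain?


Segmenting 'markfulist' against the inventory:
  'mark' -> root (morpheme 1)
  'ful' -> suffix (morpheme 2)
  'ist' -> suffix (morpheme 3)
Total morphemes: 3

3


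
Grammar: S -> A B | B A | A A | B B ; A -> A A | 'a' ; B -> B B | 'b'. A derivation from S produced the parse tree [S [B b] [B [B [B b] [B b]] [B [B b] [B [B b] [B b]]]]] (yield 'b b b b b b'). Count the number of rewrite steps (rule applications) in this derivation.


Every bracketed nonterminal node [X ...] in the tree is produced by exactly one rule application.
Reading the tree off as a leftmost derivation:
  Step 1: S  =>  B B   (applied S -> B B)
  Step 2: B B  =>  b B   (applied B -> b)
  Step 3: b B  =>  b B B   (applied B -> B B)
  Step 4: b B B  =>  b B B B   (applied B -> B B)
  Step 5: b B B B  =>  b b B B   (applied B -> b)
  Step 6: b b B B  =>  b b b B   (applied B -> b)
  Step 7: b b b B  =>  b b b B B   (applied B -> B B)
  Step 8: b b b B B  =>  b b b b B   (applied B -> b)
  Step 9: b b b b B  =>  b b b b B B   (applied B -> B B)
  Step 10: b b b b B B  =>  b b b b b B   (applied B -> b)
  Step 11: b b b b b B  =>  b b b b b b   (applied B -> b)
Final yield: b b b b b b
Total rewrite steps: 11

11


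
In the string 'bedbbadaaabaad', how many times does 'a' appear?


Scanning 'bedbbadaaabaad' for 'a':
  Position 5: 'a' -> MATCH (count: 1)
  Position 7: 'a' -> MATCH (count: 2)
  Position 8: 'a' -> MATCH (count: 3)
  Position 9: 'a' -> MATCH (count: 4)
  Position 11: 'a' -> MATCH (count: 5)
  Position 12: 'a' -> MATCH (count: 6)
Total occurrences of 'a': 6

6


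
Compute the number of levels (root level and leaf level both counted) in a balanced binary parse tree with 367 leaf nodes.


In a balanced binary tree with n leaves the deepest leaf is ceil(log2(n)) edges below the root,
so counting node levels inclusive of root and leaves gives ceil(log2(n)) + 1 levels.
log2(367) = 8.5196
ceil(8.5196) = 9
levels = 9 + 1 = 10

10


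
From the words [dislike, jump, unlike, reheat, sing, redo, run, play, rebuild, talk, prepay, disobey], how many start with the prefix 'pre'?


Checking each word for prefix 'pre':
  'dislike' -> no (count: 0)
  'jump' -> no (count: 0)
  'unlike' -> no (count: 0)
  'reheat' -> no (count: 0)
  'sing' -> no (count: 0)
  'redo' -> no (count: 0)
  'run' -> no (count: 0)
  'play' -> no (count: 0)
  'rebuild' -> no (count: 0)
  'talk' -> no (count: 0)
  'prepay' -> YES, starts with 'pre' (count: 1)
  'disobey' -> no (count: 1)
Total with prefix 'pre': 1

1


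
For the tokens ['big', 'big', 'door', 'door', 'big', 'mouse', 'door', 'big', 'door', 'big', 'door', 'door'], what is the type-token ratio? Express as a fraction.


Tokens: 12
Unique types: ('big', 'door', 'mouse') = 3
TTR = 3/12
Simplify: divide both by 3 -> 1/4
TTR = 1/4

1/4


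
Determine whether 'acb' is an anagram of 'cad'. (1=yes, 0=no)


Sort characters of 'acb': 'abc'
Sort characters of 'cad': 'acd'
Sorted forms differ -> they are NOT anagrams
Result: 0

0


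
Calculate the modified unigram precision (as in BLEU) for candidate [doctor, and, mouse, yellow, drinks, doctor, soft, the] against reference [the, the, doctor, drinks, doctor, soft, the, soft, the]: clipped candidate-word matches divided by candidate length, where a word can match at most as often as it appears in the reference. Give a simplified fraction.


Reference word counts: {'doctor': 2, 'drinks': 1, 'soft': 2, 'the': 4}
Checking each candidate word (with clipping):
  'doctor' -> in reference (ref count 2, used 1/2) -> match (matches: 1)
  'and' -> not in reference -> no match (matches: 1)
  'mouse' -> not in reference -> no match (matches: 1)
  'yellow' -> not in reference -> no match (matches: 1)
  'drinks' -> in reference (ref count 1, used 1/1) -> match (matches: 2)
  'doctor' -> in reference (ref count 2, used 2/2) -> match (matches: 3)
  'soft' -> in reference (ref count 2, used 1/2) -> match (matches: 4)
  'the' -> in reference (ref count 4, used 1/4) -> match (matches: 5)
Clipped matches: 5, Candidate length: 8
Precision = 5/8

5/8


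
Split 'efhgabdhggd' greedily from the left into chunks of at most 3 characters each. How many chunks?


'efhgabdhggd' has 11 characters.
Chunking with max size 3:
  Chunk 1: 'efh' (positions 0-2)
  Chunk 2: 'gab' (positions 3-5)
  Chunk 3: 'dhg' (positions 6-8)
  Chunk 4: 'gd' (positions 9-10)
Total chunks: ceil(11 / 3) = 4

4


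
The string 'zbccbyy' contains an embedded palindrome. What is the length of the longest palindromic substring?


Scanning 'zbccbyy' for palindromic substrings.
Substring at positions 1-4: 'bccb'.
Check: reverse('bccb') = 'bccb' -> palindrome confirmed.
Neighbouring characters ('z' / 'y') break symmetry, so it cannot extend further.
No longer palindromic substring exists; longest length = 4

4


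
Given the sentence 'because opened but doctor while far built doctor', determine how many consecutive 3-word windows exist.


Word trigrams from [8] words:
  Trigram 1: (because opened but)
  Trigram 2: (opened but doctor)
  Trigram 3: (but doctor while)
  Trigram 4: (doctor while far)
  Trigram 5: (while far built)
  Trigram 6: (far built doctor)
Total word trigrams: 8 - 2 = 6

6


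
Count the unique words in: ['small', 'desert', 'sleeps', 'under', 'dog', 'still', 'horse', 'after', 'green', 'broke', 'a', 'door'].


Listing all tokens and tracking unique types:
  Token 1: 'small' -> NEW (unique so far: 1)
  Token 2: 'desert' -> NEW (unique so far: 2)
  Token 3: 'sleeps' -> NEW (unique so far: 3)
  Token 4: 'under' -> NEW (unique so far: 4)
  Token 5: 'dog' -> NEW (unique so far: 5)
  Token 6: 'still' -> NEW (unique so far: 6)
  Token 7: 'horse' -> NEW (unique so far: 7)
  Token 8: 'after' -> NEW (unique so far: 8)
  Token 9: 'green' -> NEW (unique so far: 9)
  Token 10: 'broke' -> NEW (unique so far: 10)
  Token 11: 'a' -> NEW (unique so far: 11)
  Token 12: 'door' -> NEW (unique so far: 12)
Unique types: ('a', 'after', 'broke', 'desert', 'dog', 'door', 'green', 'horse', 'sleeps', 'small', 'still', 'under')
Vocabulary size: 12

12


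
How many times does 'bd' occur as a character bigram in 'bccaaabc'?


Scanning 'bccaaabc' for bigram 'bd':
  Position 0: 'bc' -> no
  Position 1: 'cc' -> no
  Position 2: 'ca' -> no
  Position 3: 'aa' -> no
  Position 4: 'aa' -> no
  Position 5: 'ab' -> no
  Position 6: 'bc' -> no
Total matches: 0

0


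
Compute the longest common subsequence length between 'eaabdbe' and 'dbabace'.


DP table for LCS of 'eaabdbe' and 'dbabace':
       d  b  a  b  a  c  e
    0  0  0  0  0  0  0  0
  e 0  0  0  0  0  0  0  1
  a 0  0  0  1  1  1  1  1
  a 0  0  0  1  1  2  2  2
  b 0  0  1  1  2  2  2  2
  d 0  1  1  1  2  2  2  2
  b 0  1  2  2  2  2  2  2
  e 0  1  2  2  2  2  2  3
LCS: 'aae'
LCS length = 3

3


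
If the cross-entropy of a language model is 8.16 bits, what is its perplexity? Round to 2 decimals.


Perplexity formula: PP = 2^H
H = 8.16
PP = 2^8.16
Decompose: 2^8.16 = 2^8 * 2^0.16
2^8 = 256, 2^0.16 ~ 1.1172871
PP ~ 256 * 1.1172871 = 286.0254976
Rounded to 2 decimals: 286.03

286.03


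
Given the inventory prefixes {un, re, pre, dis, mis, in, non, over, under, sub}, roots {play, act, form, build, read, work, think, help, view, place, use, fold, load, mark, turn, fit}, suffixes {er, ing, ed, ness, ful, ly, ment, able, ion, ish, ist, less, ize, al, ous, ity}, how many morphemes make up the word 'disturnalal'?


Segmenting 'disturnalal' against the inventory:
  'dis' -> prefix (morpheme 1)
  'turn' -> root (morpheme 2)
  'al' -> suffix (morpheme 3)
  'al' -> suffix (morpheme 4)
Total morphemes: 4

4


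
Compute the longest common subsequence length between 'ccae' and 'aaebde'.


DP table for LCS of 'ccae' and 'aaebde':
       a  a  e  b  d  e
    0  0  0  0  0  0  0
  c 0  0  0  0  0  0  0
  c 0  0  0  0  0  0  0
  a 0  1  1  1  1  1  1
  e 0  1  1  2  2  2  2
LCS: 'ae'
LCS length = 2

2


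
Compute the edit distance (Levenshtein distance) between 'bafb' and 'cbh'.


Building DP table for s1='bafb' (len 4) and s2='cbh' (len 3):
       c  b  h
    0  1  2  3
  b 1  1  1  2
  a 2  2  2  2
  f 3  3  3  3
  b 4  4  3  4
Edit distance = dp[4][3] = 4

4


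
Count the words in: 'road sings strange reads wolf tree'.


Counting words by splitting on spaces:
  Word 1: 'road'
  Word 2: 'sings'
  Word 3: 'strange'
  Word 4: 'reads'
  Word 5: 'wolf'
  Word 6: 'tree'
Total words: 6

6


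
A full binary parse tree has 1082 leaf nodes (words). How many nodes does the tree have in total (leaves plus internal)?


Leaf nodes (terminals): 1082
Internal nodes = n - 1 = 1082 - 1 = 1081
Total = leaves + internal = 1082 + 1081 = 2163

2163


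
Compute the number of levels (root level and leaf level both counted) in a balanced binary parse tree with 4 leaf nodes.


In a balanced binary tree with n leaves the deepest leaf is ceil(log2(n)) edges below the root,
so counting node levels inclusive of root and leaves gives ceil(log2(n)) + 1 levels.
log2(4) = 2.0000
ceil(2.0000) = 2
levels = 2 + 1 = 3

3


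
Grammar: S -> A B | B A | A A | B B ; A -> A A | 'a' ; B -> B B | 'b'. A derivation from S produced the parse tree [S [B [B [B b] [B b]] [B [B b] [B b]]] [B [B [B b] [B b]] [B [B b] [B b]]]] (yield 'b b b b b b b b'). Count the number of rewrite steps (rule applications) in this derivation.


Every bracketed nonterminal node [X ...] in the tree is produced by exactly one rule application.
Reading the tree off as a leftmost derivation:
  Step 1: S  =>  B B   (applied S -> B B)
  Step 2: B B  =>  B B B   (applied B -> B B)
  Step 3: B B B  =>  B B B B   (applied B -> B B)
  Step 4: B B B B  =>  b B B B   (applied B -> b)
  Step 5: b B B B  =>  b b B B   (applied B -> b)
  Step 6: b b B B  =>  b b B B B   (applied B -> B B)
  Step 7: b b B B B  =>  b b b B B   (applied B -> b)
  Step 8: b b b B B  =>  b b b b B   (applied B -> b)
  Step 9: b b b b B  =>  b b b b B B   (applied B -> B B)
  Step 10: b b b b B B  =>  b b b b B B B   (applied B -> B B)
  Step 11: b b b b B B B  =>  b b b b b B B   (applied B -> b)
  Step 12: b b b b b B B  =>  b b b b b b B   (applied B -> b)
  Step 13: b b b b b b B  =>  b b b b b b B B   (applied B -> B B)
  Step 14: b b b b b b B B  =>  b b b b b b b B   (applied B -> b)
  Step 15: b b b b b b b B  =>  b b b b b b b b   (applied B -> b)
Final yield: b b b b b b b b
Total rewrite steps: 15

15


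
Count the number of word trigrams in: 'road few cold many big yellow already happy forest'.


Word trigrams from [9] words:
  Trigram 1: (road few cold)
  Trigram 2: (few cold many)
  Trigram 3: (cold many big)
  Trigram 4: (many big yellow)
  Trigram 5: (big yellow already)
  Trigram 6: (yellow already happy)
  Trigram 7: (already happy forest)
Total word trigrams: 9 - 2 = 7

7


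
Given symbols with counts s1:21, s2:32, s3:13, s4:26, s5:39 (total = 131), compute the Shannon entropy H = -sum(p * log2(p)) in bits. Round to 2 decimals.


Computing entropy H = -sum(p_i * log2(p_i)):
  s1: p = 21/131 = 0.1603, -p*log2(p) = 0.4234
  s2: p = 32/131 = 0.2443, -p*log2(p) = 0.4967
  s3: p = 13/131 = 0.0992, -p*log2(p) = 0.3308
  s4: p = 26/131 = 0.1985, -p*log2(p) = 0.4630
  s5: p = 39/131 = 0.2977, -p*log2(p) = 0.5204
H = sum of terms = 2.2343
Rounded to 2 decimals: 2.23

2.23


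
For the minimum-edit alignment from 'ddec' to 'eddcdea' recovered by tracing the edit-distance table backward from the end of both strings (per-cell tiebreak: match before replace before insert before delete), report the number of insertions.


Edit distance = 4. Backtracking from cell (4, 7) with preference match > replace > insert > delete,
then listing the resulting alignment 'ddec' -> 'eddcdea' left to right:
  Step 1: insert 'e' [insertion #1]
  Step 2: insert 'd' [insertion #2]
  Step 3: keep 'd'
  Step 4: insert 'c' [insertion #3]
  Step 5: keep 'd'
  Step 6: keep 'e'
  Step 7: replace c->a
Total insertions: 3

3


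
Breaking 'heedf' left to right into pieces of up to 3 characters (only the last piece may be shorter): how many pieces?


'heedf' has 5 characters.
Chunking with max size 3:
  Chunk 1: 'hee' (positions 0-2)
  Chunk 2: 'df' (positions 3-4)
Total chunks: ceil(5 / 3) = 2

2


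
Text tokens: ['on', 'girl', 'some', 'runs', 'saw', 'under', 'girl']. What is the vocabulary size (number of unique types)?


Listing all tokens and tracking unique types:
  Token 1: 'on' -> NEW (unique so far: 1)
  Token 2: 'girl' -> NEW (unique so far: 2)
  Token 3: 'some' -> NEW (unique so far: 3)
  Token 4: 'runs' -> NEW (unique so far: 4)
  Token 5: 'saw' -> NEW (unique so far: 5)
  Token 6: 'under' -> NEW (unique so far: 6)
  Token 7: 'girl' -> duplicate (unique so far: 6)
Unique types: ('girl', 'on', 'runs', 'saw', 'some', 'under')
Vocabulary size: 6

6


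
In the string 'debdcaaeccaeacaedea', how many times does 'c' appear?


Scanning 'debdcaaeccaeacaedea' for 'c':
  Position 4: 'c' -> MATCH (count: 1)
  Position 8: 'c' -> MATCH (count: 2)
  Position 9: 'c' -> MATCH (count: 3)
  Position 13: 'c' -> MATCH (count: 4)
Total occurrences of 'c': 4

4


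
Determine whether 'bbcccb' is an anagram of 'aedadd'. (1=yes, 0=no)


Sort characters of 'bbcccb': 'bbbccc'
Sort characters of 'aedadd': 'aaddde'
Sorted forms differ -> they are NOT anagrams
Result: 0

0


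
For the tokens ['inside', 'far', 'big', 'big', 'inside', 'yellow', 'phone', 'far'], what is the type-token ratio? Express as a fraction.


Tokens: 8
Unique types: ('big', 'far', 'inside', 'phone', 'yellow') = 5
TTR = 5/8
Already in lowest terms.

5/8


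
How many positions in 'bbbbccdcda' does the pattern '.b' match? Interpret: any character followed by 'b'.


Pattern: .b means any character followed by 'b'.
Scanning 'bbbbccdcda' position-by-position:
  Pos 0: window 'bb' -> MATCH
  Pos 1: window 'bb' -> MATCH
  Pos 2: window 'bb' -> MATCH
  Pos 3: window 'bc' -> no
  Pos 4: window 'cc' -> no
  Pos 5: window 'cd' -> no
  Pos 6: window 'dc' -> no
  Pos 7: window 'cd' -> no
  Pos 8: window 'da' -> no
  Pos 9: window 'a' -> no
Total matches: 3

3


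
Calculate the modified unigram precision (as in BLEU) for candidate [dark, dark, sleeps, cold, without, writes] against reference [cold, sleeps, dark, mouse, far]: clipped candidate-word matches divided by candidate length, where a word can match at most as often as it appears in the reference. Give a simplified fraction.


Reference word counts: {'cold': 1, 'dark': 1, 'far': 1, 'mouse': 1, 'sleeps': 1}
Checking each candidate word (with clipping):
  'dark' -> in reference (ref count 1, used 1/1) -> match (matches: 1)
  'dark' -> ref count 1 already used up (1/1) -> clipped, no match (matches: 1)
  'sleeps' -> in reference (ref count 1, used 1/1) -> match (matches: 2)
  'cold' -> in reference (ref count 1, used 1/1) -> match (matches: 3)
  'without' -> not in reference -> no match (matches: 3)
  'writes' -> not in reference -> no match (matches: 3)
Clipped matches: 3, Candidate length: 6
Precision = 3/6 = 1/2

1/2


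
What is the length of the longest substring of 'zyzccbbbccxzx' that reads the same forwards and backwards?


Scanning 'zyzccbbbccxzx' for palindromic substrings.
Substring at positions 3-9: 'ccbbbcc'.
Check: reverse('ccbbbcc') = 'ccbbbcc' -> palindrome confirmed.
Neighbouring characters ('z' / 'x') break symmetry, so it cannot extend further.
No longer palindromic substring exists; longest length = 7

7


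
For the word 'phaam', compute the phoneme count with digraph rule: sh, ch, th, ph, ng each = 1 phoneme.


Parsing 'phaam' greedily, digraphs first:
  'ph' -> digraph (1 consonant phoneme) (phonemes so far: 1)
  'a' -> vowel phoneme (phonemes so far: 2)
  'a' -> vowel phoneme (phonemes so far: 3)
  'm' -> consonant phoneme (phonemes so far: 4)
Total phonemes: 4

4


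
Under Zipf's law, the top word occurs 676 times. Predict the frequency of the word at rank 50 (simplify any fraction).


Zipf's law: freq(rank) = f1 / rank
f1 = 676, rank = 50
freq = 676 / 50
GCD(676, 50) = 2
Simplified: 338/25

338/25


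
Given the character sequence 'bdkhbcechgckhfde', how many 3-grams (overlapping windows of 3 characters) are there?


String 'bdkhbcechgckhfde' has length L = 16.
Number of overlapping n-grams = L - n + 1
Substituting: 16 - 3 + 1 = 14

14


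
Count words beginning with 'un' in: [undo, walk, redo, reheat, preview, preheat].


Checking each word for prefix 'un':
  'undo' -> YES, starts with 'un' (count: 1)
  'walk' -> no (count: 1)
  'redo' -> no (count: 1)
  'reheat' -> no (count: 1)
  'preview' -> no (count: 1)
  'preheat' -> no (count: 1)
Total with prefix 'un': 1

1


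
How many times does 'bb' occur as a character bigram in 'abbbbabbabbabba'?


Scanning 'abbbbabbabbabba' for bigram 'bb':
  Position 0: 'ab' -> no
  Position 1: 'bb' -> MATCH
  Position 2: 'bb' -> MATCH
  Position 3: 'bb' -> MATCH
  Position 4: 'ba' -> no
  Position 5: 'ab' -> no
  Position 6: 'bb' -> MATCH
  Position 7: 'ba' -> no
  Position 8: 'ab' -> no
  Position 9: 'bb' -> MATCH
  Position 10: 'ba' -> no
  Position 11: 'ab' -> no
  Position 12: 'bb' -> MATCH
  Position 13: 'ba' -> no
Total matches: 6

6


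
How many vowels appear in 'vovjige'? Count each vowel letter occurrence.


Scanning each character of 'vovjige':
  Position 1: 'v' -> consonant (running count: 0)
  Position 2: 'o' -> vowel (running count: 1)
  Position 3: 'v' -> consonant (running count: 1)
  Position 4: 'j' -> consonant (running count: 1)
  Position 5: 'i' -> vowel (running count: 2)
  Position 6: 'g' -> consonant (running count: 2)
  Position 7: 'e' -> vowel (running count: 3)
Total vowels: 3

3


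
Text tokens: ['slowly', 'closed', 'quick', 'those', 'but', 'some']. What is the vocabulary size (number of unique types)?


Listing all tokens and tracking unique types:
  Token 1: 'slowly' -> NEW (unique so far: 1)
  Token 2: 'closed' -> NEW (unique so far: 2)
  Token 3: 'quick' -> NEW (unique so far: 3)
  Token 4: 'those' -> NEW (unique so far: 4)
  Token 5: 'but' -> NEW (unique so far: 5)
  Token 6: 'some' -> NEW (unique so far: 6)
Unique types: ('but', 'closed', 'quick', 'slowly', 'some', 'those')
Vocabulary size: 6

6


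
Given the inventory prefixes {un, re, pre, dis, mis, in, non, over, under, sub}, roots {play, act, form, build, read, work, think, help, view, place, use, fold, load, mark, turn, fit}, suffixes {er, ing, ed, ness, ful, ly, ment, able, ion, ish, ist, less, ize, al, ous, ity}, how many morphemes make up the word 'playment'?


Segmenting 'playment' against the inventory:
  'play' -> root (morpheme 1)
  'ment' -> suffix (morpheme 2)
Total morphemes: 2

2


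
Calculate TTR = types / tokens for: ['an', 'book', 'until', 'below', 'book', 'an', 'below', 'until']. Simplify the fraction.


Tokens: 8
Unique types: ('an', 'below', 'book', 'until') = 4
TTR = 4/8
Simplify: divide both by 4 -> 1/2
TTR = 1/2

1/2


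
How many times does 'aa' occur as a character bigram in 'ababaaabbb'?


Scanning 'ababaaabbb' for bigram 'aa':
  Position 0: 'ab' -> no
  Position 1: 'ba' -> no
  Position 2: 'ab' -> no
  Position 3: 'ba' -> no
  Position 4: 'aa' -> MATCH
  Position 5: 'aa' -> MATCH
  Position 6: 'ab' -> no
  Position 7: 'bb' -> no
  Position 8: 'bb' -> no
Total matches: 2

2


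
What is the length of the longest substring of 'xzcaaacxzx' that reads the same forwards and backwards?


Scanning 'xzcaaacxzx' for palindromic substrings.
Substring at positions 2-6: 'caaac'.
Check: reverse('caaac') = 'caaac' -> palindrome confirmed.
Neighbouring characters ('z' / 'x') break symmetry, so it cannot extend further.
No longer palindromic substring exists; longest length = 5

5


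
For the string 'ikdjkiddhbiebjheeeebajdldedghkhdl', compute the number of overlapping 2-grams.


String 'ikdjkiddhbiebjheeeebajdldedghkhdl' has length L = 33.
Number of overlapping n-grams = L - n + 1
Substituting: 33 - 2 + 1 = 32

32


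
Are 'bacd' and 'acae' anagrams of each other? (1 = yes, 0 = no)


Sort characters of 'bacd': 'abcd'
Sort characters of 'acae': 'aace'
Sorted forms differ -> they are NOT anagrams
Result: 0

0


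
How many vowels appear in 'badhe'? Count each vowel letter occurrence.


Scanning each character of 'badhe':
  Position 1: 'b' -> consonant (running count: 0)
  Position 2: 'a' -> vowel (running count: 1)
  Position 3: 'd' -> consonant (running count: 1)
  Position 4: 'h' -> consonant (running count: 1)
  Position 5: 'e' -> vowel (running count: 2)
Total vowels: 2

2


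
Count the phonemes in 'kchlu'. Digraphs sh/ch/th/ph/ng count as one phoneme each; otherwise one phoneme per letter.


Parsing 'kchlu' greedily, digraphs first:
  'k' -> consonant phoneme (phonemes so far: 1)
  'ch' -> digraph (1 consonant phoneme) (phonemes so far: 2)
  'l' -> consonant phoneme (phonemes so far: 3)
  'u' -> vowel phoneme (phonemes so far: 4)
Total phonemes: 4

4


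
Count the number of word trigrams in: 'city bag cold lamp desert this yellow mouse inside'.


Word trigrams from [9] words:
  Trigram 1: (city bag cold)
  Trigram 2: (bag cold lamp)
  Trigram 3: (cold lamp desert)
  Trigram 4: (lamp desert this)
  Trigram 5: (desert this yellow)
  Trigram 6: (this yellow mouse)
  Trigram 7: (yellow mouse inside)
Total word trigrams: 9 - 2 = 7

7


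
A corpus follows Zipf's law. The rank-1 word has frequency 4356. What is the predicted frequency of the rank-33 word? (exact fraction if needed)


Zipf's law: freq(rank) = f1 / rank
f1 = 4356, rank = 33
freq = 4356 / 33
= 132

132


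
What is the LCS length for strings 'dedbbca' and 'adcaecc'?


DP table for LCS of 'dedbbca' and 'adcaecc':
       a  d  c  a  e  c  c
    0  0  0  0  0  0  0  0
  d 0  0  1  1  1  1  1  1
  e 0  0  1  1  1  2  2  2
  d 0  0  1  1  1  2  2  2
  b 0  0  1  1  1  2  2  2
  b 0  0  1  1  1  2  2  2
  c 0  0  1  2  2  2  3  3
  a 0  1  1  2  3  3  3  3
LCS: 'dec'
LCS length = 3

3


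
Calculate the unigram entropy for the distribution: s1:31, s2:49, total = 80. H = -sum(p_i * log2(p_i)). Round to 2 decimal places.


Computing entropy H = -sum(p_i * log2(p_i)):
  s1: p = 31/80 = 0.3875, -p*log2(p) = 0.5300
  s2: p = 49/80 = 0.6125, -p*log2(p) = 0.4332
H = sum of terms = 0.9632
Rounded to 2 decimals: 0.96

0.96


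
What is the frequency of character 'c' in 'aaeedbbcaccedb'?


Scanning 'aaeedbbcaccedb' for 'c':
  Position 7: 'c' -> MATCH (count: 1)
  Position 9: 'c' -> MATCH (count: 2)
  Position 10: 'c' -> MATCH (count: 3)
Total occurrences of 'c': 3

3


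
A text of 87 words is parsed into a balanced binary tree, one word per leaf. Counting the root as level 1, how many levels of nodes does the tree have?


In a balanced binary tree with n leaves the deepest leaf is ceil(log2(n)) edges below the root,
so counting node levels inclusive of root and leaves gives ceil(log2(n)) + 1 levels.
log2(87) = 6.4429
ceil(6.4429) = 7
levels = 7 + 1 = 8

8
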